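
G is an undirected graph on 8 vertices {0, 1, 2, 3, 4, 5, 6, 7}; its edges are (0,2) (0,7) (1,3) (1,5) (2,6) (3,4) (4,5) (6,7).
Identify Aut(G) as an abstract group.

G has two connected components, {1, 3, 4, 5} and {0, 2, 6, 7}; each is 2-regular, so G = C_4 ⊔ C_4. Aut of a disjoint union of two copies of C_4 is the wreath product D_4 ≀ Z_2, of order 2·8² = 128.

D_4 ≀ Z_2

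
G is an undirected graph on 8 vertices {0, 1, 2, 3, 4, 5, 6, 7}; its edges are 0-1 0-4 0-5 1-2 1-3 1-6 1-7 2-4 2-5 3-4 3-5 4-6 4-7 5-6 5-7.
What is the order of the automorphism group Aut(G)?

The vertices split by degree into {1, 4, 5} (degree 5) and {0, 2, 3, 6, 7} (degree 3); every edge runs between the two parts, so G is the complete bipartite graph K_{3,5}. Automorphisms preserve the bipartition setwise (since the parts differ in size) and act as S_3 × S_5 within it; |Aut| = 720.

720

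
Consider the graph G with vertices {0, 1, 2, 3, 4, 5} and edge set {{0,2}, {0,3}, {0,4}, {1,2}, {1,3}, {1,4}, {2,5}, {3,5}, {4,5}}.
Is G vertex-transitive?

Yes

G is 3-regular and bipartite with parts {2, 3, 4} and {0, 1, 5} (each part is independent and every cross-pair is an edge), so G = K_{3,3}. Aut(K_{3,3}) is the wreath product S_3 ≀ Z_2: permute within each part, then optionally swap the parts; |Aut| = 2·(3!)² = 72. This group acts transitively on the 6 vertices.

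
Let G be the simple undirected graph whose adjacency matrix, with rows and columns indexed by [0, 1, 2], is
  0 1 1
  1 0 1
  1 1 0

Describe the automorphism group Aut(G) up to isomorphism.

S_3

Every vertex has degree 2, so G is the complete graph K_3. Every bijection on the vertex set is an automorphism of K_3; hence Aut(K_3) ≅ S_3, order 6.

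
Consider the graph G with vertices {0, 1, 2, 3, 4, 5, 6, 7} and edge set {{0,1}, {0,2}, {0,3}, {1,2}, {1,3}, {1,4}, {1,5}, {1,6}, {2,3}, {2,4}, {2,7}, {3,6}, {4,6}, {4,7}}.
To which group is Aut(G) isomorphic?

Degrees alone do not determine every vertex (e.g. 0 and 6 both have degree 3), but their neighbour-degree multisets differ: N(0) has degrees [4, 5, 6] while N(6) has degrees [4, 4, 6]. Repeating this refinement separates all vertices, so the only automorphism is the identity.

{e}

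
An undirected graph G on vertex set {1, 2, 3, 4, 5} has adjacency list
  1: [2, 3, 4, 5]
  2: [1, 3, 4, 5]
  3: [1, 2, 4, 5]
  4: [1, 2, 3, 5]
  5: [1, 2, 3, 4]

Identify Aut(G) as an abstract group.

S_5

All 5 vertices are pairwise adjacent: G = K_5. Every bijection on the vertex set is an automorphism of K_5; hence Aut(K_5) ≅ S_5, order 120.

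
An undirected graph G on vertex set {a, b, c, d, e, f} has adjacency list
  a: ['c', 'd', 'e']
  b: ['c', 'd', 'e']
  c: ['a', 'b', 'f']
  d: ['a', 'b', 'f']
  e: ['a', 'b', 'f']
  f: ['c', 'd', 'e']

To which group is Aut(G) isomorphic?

G is 3-regular and bipartite with parts {a, b, f} and {c, d, e} (each part is independent and every cross-pair is an edge), so G = K_{3,3}. Each part can be permuted independently (S_3 × S_3) and the two equal-size parts can also be swapped, giving (S_3 × S_3) ⋊ Z_2 of order 2·(3!)² = 72.

S_3 ≀ Z_2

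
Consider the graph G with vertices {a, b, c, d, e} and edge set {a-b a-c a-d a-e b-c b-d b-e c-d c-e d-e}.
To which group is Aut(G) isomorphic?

S_5

All 5 vertices are pairwise adjacent: G = K_5. Any permutation of the 5 vertices preserves K_5, so Aut(K_5) = S_5 of order 5! = 120.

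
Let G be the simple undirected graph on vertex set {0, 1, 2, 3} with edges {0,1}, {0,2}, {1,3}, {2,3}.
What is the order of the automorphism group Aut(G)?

8

Every vertex has degree 2 and the graph is connected, so G is the 4-cycle C_4. The automorphisms of the 4-cycle are exactly the symmetries of a regular 4-gon: the dihedral group D_4, |D_4| = 8.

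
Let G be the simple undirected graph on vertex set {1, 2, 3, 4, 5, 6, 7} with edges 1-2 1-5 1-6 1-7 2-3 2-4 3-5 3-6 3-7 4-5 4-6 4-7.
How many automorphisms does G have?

144

The vertices split by degree into {1, 3, 4} (degree 4) and {2, 5, 6, 7} (degree 3); every edge runs between the two parts, so G is the complete bipartite graph K_{3,4}. Automorphisms preserve the bipartition setwise (since the parts differ in size) and act as S_3 × S_4 within it; |Aut| = 144.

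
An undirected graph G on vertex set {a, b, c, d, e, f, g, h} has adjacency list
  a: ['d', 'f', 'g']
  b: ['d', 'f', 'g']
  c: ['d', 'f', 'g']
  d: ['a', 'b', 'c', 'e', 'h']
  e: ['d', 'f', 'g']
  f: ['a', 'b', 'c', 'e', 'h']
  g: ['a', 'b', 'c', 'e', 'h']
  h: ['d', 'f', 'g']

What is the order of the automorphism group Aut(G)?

The vertices split by degree into {d, f, g} (degree 5) and {a, b, c, e, h} (degree 3); every edge runs between the two parts, so G is the complete bipartite graph K_{3,5}. The parts have unequal sizes, so no automorphism swaps them; each part is permuted independently, giving S_5 × S_3 of order 5!·3! = 720.

720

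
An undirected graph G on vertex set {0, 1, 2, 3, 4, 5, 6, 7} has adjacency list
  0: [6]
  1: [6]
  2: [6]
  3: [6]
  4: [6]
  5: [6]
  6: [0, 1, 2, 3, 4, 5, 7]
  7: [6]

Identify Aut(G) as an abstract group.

S_7

Vertex 6 has degree 7 and every other vertex has degree 1, so G is the star K_{1,7} with centre 6. Any automorphism fixes the centre and permutes the 7 leaves freely, so Aut(G) ≅ S_7 of order 7! = 5040.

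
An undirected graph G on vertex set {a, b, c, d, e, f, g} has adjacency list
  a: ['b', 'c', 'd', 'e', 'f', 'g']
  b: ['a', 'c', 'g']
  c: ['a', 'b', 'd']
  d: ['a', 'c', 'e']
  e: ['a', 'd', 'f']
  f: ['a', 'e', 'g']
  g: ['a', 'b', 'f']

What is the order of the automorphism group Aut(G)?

Vertex a is the unique vertex of degree 6; the remaining 6 vertices each have degree 3 and induce a cycle, so G is the wheel on 7 vertices with hub a. Every automorphism fixes the hub and acts on the rim 6-cycle, so Aut(G) ≅ Aut(C_6) = D_6 of order 12.

12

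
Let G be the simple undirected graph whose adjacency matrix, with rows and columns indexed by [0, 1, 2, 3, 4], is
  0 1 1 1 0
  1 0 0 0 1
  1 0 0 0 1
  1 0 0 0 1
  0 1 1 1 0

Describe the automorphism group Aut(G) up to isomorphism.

S_3 × S_2

The vertices split by degree into {0, 4} (degree 3) and {1, 2, 3} (degree 2); every edge runs between the two parts, so G is the complete bipartite graph K_{2,3}. The parts have unequal sizes, so no automorphism swaps them; each part is permuted independently, giving S_3 × S_2 of order 3!·2! = 12.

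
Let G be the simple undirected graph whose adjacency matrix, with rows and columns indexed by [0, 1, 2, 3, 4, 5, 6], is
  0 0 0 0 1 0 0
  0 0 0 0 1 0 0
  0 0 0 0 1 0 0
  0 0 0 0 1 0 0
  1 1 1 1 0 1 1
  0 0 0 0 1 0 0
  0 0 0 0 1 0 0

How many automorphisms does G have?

Vertex 4 has degree 6 and every other vertex has degree 1, so G is the star K_{1,6} with centre 4. The 6 leaves are pairwise interchangeable while the centre is fixed, giving Aut(G) = S_6.

720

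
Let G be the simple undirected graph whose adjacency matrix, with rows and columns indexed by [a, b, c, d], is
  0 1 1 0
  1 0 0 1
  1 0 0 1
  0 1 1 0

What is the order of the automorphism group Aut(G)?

8

G is 2-regular and bipartite with parts {a, d} and {b, c} (each part is independent and every cross-pair is an edge), so G = K_{2,2}. Aut(K_{2,2}) is the wreath product S_2 ≀ Z_2: permute within each part, then optionally swap the parts; |Aut| = 2·(2!)² = 8.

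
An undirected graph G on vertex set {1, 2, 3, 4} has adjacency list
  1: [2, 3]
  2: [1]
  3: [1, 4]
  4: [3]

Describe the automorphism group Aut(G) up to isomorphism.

The degree sequence is [2, 1, 2, 1]; the two degree-1 vertices 2 and 4 are the ends of a path, so G = P_4. The only nontrivial automorphism of a path is the end-to-end reflection, so Aut(G) ≅ Z_2.

Z_2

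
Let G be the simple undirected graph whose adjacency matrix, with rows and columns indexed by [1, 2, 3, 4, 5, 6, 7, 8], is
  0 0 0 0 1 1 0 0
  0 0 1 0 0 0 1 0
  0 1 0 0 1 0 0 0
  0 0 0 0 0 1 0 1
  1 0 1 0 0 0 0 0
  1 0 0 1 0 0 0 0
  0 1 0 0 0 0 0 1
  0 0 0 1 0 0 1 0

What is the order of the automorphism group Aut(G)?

16

Every vertex has degree 2 and the graph is connected, so G is the 8-cycle C_8. C_8 has 8 rotations and 8 reflections, so Aut(C_8) ≅ D_8 of order 16.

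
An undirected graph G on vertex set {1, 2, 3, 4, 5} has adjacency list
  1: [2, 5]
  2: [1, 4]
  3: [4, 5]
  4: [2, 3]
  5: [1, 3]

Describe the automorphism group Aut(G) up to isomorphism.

Every vertex has degree 2 and the graph is connected, so G is the 5-cycle C_5. C_5 has 5 rotations and 5 reflections, so Aut(C_5) ≅ D_5 of order 10.

the dihedral group of order 10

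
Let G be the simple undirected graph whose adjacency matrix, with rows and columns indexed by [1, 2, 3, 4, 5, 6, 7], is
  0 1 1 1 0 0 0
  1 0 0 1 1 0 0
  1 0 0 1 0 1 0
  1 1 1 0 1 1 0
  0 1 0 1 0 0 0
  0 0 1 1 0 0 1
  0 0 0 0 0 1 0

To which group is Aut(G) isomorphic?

{e}

The degree sequence is [3, 3, 3, 5, 2, 3, 1]. Checking the degree-preserving permutations of the vertex set shows that none except the identity preserves every edge, so Aut(G) is trivial.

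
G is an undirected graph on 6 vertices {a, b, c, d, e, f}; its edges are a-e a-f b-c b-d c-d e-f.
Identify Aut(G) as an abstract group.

G has two connected components, {a, e, f} and {b, c, d}; each is 2-regular, so G = C_3 ⊔ C_3. Aut of a disjoint union of two copies of C_3 is the wreath product D_3 ≀ Z_2, of order 2·6² = 72.

D_3 ≀ Z_2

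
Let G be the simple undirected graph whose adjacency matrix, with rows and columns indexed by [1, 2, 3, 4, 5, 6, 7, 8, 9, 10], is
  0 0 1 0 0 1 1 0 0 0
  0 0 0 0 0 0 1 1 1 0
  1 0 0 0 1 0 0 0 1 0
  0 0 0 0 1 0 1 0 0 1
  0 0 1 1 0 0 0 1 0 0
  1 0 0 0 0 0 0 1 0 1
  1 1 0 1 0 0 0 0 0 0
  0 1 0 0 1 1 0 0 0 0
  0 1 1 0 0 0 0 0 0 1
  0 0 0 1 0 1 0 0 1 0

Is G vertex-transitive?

Yes

G is 3-regular on 10 vertices with no triangles and no 4-cycles (girth 5): this is the Petersen graph. It is a classical fact that the Petersen graph has automorphism group S_5 (order 120), arising from its description as the Kneser graph K(5,2). This group acts transitively on the 10 vertices.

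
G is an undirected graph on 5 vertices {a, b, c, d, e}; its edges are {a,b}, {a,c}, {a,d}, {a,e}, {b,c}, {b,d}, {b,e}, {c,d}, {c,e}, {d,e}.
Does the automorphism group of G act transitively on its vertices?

Yes

Every vertex has degree 4, so G is the complete graph K_5. Every bijection on the vertex set is an automorphism of K_5; hence Aut(K_5) ≅ S_5, order 120. Under this action every vertex can be carried to every other, so G is vertex-transitive.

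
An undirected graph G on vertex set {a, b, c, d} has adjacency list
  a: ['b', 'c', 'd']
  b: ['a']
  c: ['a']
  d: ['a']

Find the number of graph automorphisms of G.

Vertex a has degree 3 and every other vertex has degree 1, so G is the star K_{1,3} with centre a. The 3 leaves are pairwise interchangeable while the centre is fixed, giving Aut(G) = S_3.

6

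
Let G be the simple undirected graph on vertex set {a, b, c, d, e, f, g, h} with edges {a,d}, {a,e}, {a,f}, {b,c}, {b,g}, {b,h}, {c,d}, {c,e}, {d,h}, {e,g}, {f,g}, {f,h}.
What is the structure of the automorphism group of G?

G is 3-regular and bipartite on 2^3 = 8 vertices with girth 4; it is the hypercube graph Q_3. The symmetry group of the 3-cube is the hyperoctahedral group B_3 = Z_2 ≀ S_3, of order 2^3·3! = 48.

the hyperoctahedral group B_3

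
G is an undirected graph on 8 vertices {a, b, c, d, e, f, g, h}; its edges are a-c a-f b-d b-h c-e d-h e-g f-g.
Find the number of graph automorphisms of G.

G has two connected components, {a, c, e, f, g} and {b, d, h}; each is 2-regular, so G = C_5 ⊔ C_3. The components are non-isomorphic (different sizes), so Aut(G) = Aut(C_5) × Aut(C_3) = D_5 × D_3 of order 10·6 = 60.

60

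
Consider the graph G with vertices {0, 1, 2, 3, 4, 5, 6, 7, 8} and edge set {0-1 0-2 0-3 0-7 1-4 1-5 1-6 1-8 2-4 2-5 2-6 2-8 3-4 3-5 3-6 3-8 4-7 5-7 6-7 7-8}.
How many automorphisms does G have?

The vertices split by degree into {1, 2, 3, 7} (degree 5) and {0, 4, 5, 6, 8} (degree 4); every edge runs between the two parts, so G is the complete bipartite graph K_{4,5}. The parts have unequal sizes, so no automorphism swaps them; each part is permuted independently, giving S_5 × S_4 of order 5!·4! = 2880.

2880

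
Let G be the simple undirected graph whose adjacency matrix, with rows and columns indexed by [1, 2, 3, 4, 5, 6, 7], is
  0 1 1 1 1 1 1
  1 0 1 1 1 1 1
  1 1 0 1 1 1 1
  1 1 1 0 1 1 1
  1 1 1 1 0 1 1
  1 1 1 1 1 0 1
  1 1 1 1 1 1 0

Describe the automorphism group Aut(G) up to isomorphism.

the symmetric group on 7 letters

Every vertex has degree 6, so G is the complete graph K_7. Every bijection on the vertex set is an automorphism of K_7; hence Aut(K_7) ≅ S_7, order 5040.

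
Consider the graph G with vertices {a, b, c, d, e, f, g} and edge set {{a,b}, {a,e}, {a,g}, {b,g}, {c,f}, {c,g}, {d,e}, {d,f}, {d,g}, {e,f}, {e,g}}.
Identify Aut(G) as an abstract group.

{e}

The degree sequence is [3, 2, 2, 3, 4, 3, 5]. Checking the degree-preserving permutations of the vertex set shows that none except the identity preserves every edge, so Aut(G) is trivial.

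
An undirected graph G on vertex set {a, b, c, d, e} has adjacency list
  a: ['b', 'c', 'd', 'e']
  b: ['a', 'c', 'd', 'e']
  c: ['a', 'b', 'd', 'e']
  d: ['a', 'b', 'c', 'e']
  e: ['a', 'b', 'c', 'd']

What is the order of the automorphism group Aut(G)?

Every vertex has degree 4, so G is the complete graph K_5. Any permutation of the 5 vertices preserves K_5, so Aut(K_5) = S_5 of order 5! = 120.

120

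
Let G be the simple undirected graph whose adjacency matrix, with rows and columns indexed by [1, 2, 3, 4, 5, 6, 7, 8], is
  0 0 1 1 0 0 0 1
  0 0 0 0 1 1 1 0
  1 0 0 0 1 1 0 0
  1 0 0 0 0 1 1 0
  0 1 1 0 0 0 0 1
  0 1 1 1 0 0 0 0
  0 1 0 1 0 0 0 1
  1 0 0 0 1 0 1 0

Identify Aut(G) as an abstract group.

G is 3-regular and bipartite on 2^3 = 8 vertices with girth 4; it is the hypercube graph Q_3. The symmetry group of the 3-cube is the hyperoctahedral group B_3 = Z_2 ≀ S_3, of order 2^3·3! = 48.

Z_2^3 ⋊ S_3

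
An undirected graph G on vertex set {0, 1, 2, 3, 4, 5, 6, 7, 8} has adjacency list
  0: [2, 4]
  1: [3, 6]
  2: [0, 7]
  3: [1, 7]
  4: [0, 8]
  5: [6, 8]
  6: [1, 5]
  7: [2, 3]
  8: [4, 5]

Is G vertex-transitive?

Yes

G is 2-regular and connected on 9 vertices, i.e. the cycle C_9. C_9 has 9 rotations and 9 reflections, so Aut(C_9) ≅ D_9 of order 18. This group acts transitively on the 9 vertices.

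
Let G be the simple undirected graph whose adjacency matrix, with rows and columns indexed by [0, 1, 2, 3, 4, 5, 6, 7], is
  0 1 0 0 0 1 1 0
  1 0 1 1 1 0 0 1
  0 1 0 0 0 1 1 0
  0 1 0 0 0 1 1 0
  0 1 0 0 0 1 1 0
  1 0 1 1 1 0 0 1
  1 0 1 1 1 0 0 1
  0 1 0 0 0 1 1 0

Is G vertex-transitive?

Automorphisms preserve degree, but G has vertices of degree 3 and vertices of degree 5; no automorphism maps one to the other, so G is not vertex-transitive.

No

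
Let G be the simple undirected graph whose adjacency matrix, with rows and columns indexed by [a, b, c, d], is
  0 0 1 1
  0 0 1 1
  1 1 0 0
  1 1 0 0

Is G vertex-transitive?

Yes

G is 2-regular and bipartite on 2^2 = 4 vertices with girth 4; it is the hypercube graph Q_2. Aut(Q_2) consists of the signed permutations of the 2 coordinate axes: 2! permutations times 2^2 sign flips, so |Aut| = 2^2·2! = 8. This group acts transitively on the 4 vertices.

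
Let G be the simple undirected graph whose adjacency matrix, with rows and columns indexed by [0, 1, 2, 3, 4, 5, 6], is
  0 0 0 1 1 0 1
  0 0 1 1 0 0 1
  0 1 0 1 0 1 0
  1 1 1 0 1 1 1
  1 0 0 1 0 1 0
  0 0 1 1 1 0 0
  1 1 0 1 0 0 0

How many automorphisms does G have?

Vertex 3 is the unique vertex of degree 6; the remaining 6 vertices each have degree 3 and induce a cycle, so G is the wheel on 7 vertices with hub 3. With the hub fixed, the remaining symmetry is that of the rim cycle C_6, giving the dihedral group D_6.

12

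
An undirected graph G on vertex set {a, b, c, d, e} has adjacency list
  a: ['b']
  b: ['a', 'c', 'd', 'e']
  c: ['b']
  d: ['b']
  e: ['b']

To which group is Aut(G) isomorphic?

Vertex b has degree 4 and every other vertex has degree 1, so G is the star K_{1,4} with centre b. The 4 leaves are pairwise interchangeable while the centre is fixed, giving Aut(G) = S_4.

the symmetric group on 4 letters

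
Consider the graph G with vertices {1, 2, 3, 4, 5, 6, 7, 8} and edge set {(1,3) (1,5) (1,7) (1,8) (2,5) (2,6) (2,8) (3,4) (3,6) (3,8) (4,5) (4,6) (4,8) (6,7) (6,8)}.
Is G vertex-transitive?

Vertex 7 is the only vertex of degree 2, so every automorphism fixes it; G is not vertex-transitive.

No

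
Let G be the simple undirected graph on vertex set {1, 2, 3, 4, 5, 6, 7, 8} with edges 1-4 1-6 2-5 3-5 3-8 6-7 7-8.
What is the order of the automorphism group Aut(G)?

The degree sequence is [2, 1, 2, 1, 2, 2, 2, 2]; the two degree-1 vertices 2 and 4 are the ends of a path, so G = P_8. A path has exactly one nontrivial symmetry — reversal — giving Aut(G) of order 2.

2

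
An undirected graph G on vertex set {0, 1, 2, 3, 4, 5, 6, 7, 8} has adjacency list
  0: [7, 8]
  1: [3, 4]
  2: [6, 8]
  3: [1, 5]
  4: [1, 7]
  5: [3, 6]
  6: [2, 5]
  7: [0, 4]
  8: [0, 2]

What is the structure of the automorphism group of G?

D_9

G is 2-regular and connected on 9 vertices, i.e. the cycle C_9. C_9 has 9 rotations and 9 reflections, so Aut(C_9) ≅ D_9 of order 18.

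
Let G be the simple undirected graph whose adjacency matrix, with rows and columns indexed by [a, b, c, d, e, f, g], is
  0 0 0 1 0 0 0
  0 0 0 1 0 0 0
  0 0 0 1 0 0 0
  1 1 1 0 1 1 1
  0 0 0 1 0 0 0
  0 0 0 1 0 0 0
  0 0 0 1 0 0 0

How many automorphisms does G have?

Vertex d has degree 6 and every other vertex has degree 1, so G is the star K_{1,6} with centre d. The 6 leaves are pairwise interchangeable while the centre is fixed, giving Aut(G) = S_6.

720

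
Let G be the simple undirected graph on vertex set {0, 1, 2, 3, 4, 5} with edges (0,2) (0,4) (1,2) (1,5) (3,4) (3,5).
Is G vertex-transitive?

Every vertex has degree 2 and the graph is connected, so G is the 6-cycle C_6. The automorphisms of the 6-cycle are exactly the symmetries of a regular 6-gon: the dihedral group D_6, |D_6| = 12. This group acts transitively on the 6 vertices.

Yes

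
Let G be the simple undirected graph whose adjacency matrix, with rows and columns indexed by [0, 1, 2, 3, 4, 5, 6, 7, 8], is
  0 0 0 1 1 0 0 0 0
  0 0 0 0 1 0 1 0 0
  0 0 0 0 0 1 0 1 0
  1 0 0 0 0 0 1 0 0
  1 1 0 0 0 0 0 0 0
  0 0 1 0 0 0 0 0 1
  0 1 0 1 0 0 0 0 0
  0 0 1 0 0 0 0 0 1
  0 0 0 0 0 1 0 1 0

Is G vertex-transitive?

No

G has two connected components, {0, 1, 3, 4, 6} and {2, 5, 7, 8}; each is 2-regular, so G = C_5 ⊔ C_4. The orbit of 0 under Aut(G) is {0, 1, 3, 4, 6}, which does not contain 2, so G is not vertex-transitive.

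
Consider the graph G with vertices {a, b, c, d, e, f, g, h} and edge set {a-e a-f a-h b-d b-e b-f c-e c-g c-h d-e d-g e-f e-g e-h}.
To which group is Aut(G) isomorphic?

D_7

Vertex e is the unique vertex of degree 7; the remaining 7 vertices each have degree 3 and induce a cycle, so G is the wheel on 8 vertices with hub e. With the hub fixed, the remaining symmetry is that of the rim cycle C_7, giving the dihedral group D_7.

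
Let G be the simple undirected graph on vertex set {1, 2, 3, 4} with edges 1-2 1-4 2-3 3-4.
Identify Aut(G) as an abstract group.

the dihedral group of order 8

G is 2-regular and bipartite on 2^2 = 4 vertices with girth 4; it is the hypercube graph Q_2. Aut(Q_2) consists of the signed permutations of the 2 coordinate axes: 2! permutations times 2^2 sign flips, so |Aut| = 2^2·2! = 8.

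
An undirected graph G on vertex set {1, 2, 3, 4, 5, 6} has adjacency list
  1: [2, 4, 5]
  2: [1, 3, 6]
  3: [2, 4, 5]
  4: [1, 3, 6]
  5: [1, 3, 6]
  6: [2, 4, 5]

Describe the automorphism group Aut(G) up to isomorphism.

G is 3-regular and bipartite with parts {2, 4, 5} and {1, 3, 6} (each part is independent and every cross-pair is an edge), so G = K_{3,3}. Aut(K_{3,3}) is the wreath product S_3 ≀ Z_2: permute within each part, then optionally swap the parts; |Aut| = 2·(3!)² = 72.

S_3 ≀ Z_2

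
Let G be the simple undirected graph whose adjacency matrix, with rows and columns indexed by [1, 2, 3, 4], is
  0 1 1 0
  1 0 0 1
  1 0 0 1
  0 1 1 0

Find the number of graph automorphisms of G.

8

G is 2-regular and connected on 4 vertices, i.e. the cycle C_4. The automorphisms of the 4-cycle are exactly the symmetries of a regular 4-gon: the dihedral group D_4, |D_4| = 8.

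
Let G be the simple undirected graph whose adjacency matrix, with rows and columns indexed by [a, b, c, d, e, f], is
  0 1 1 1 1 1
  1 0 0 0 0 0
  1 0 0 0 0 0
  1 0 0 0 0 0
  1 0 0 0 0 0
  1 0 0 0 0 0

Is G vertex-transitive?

Vertex a is the only vertex of degree 5, so every automorphism fixes it; G is not vertex-transitive.

No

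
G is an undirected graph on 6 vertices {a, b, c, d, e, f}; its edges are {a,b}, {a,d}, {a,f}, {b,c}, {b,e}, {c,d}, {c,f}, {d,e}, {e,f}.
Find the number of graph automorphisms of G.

72

G is 3-regular and bipartite with parts {a, c, e} and {b, d, f} (each part is independent and every cross-pair is an edge), so G = K_{3,3}. Each part can be permuted independently (S_3 × S_3) and the two equal-size parts can also be swapped, giving (S_3 × S_3) ⋊ Z_2 of order 2·(3!)² = 72.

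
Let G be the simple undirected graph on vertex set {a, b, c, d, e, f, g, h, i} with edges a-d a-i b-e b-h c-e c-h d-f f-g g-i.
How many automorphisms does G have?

G has two connected components, {a, d, f, g, i} and {b, c, e, h}; each is 2-regular, so G = C_5 ⊔ C_4. No automorphism exchanges components of different sizes, hence Aut(G) is the direct product D_4 × D_5, order 80.

80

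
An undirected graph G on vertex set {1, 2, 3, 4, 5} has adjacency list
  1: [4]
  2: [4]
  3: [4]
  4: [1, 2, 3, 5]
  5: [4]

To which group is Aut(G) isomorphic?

the symmetric group on 4 letters

Vertex 4 has degree 4 and every other vertex has degree 1, so G is the star K_{1,4} with centre 4. Any automorphism fixes the centre and permutes the 4 leaves freely, so Aut(G) ≅ S_4 of order 4! = 24.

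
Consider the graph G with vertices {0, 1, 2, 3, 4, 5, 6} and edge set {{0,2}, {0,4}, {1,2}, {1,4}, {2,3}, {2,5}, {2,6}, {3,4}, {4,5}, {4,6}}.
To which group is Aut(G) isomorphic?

The vertices split by degree into {2, 4} (degree 5) and {0, 1, 3, 5, 6} (degree 2); every edge runs between the two parts, so G is the complete bipartite graph K_{2,5}. Automorphisms preserve the bipartition setwise (since the parts differ in size) and act as S_5 × S_2 within it; |Aut| = 240.

S_5 × S_2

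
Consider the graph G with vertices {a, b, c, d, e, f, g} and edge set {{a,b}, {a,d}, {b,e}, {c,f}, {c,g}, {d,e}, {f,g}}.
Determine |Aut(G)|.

G has two connected components, {a, b, d, e} and {c, f, g}; each is 2-regular, so G = C_4 ⊔ C_3. No automorphism exchanges components of different sizes, hence Aut(G) is the direct product D_4 × D_3, order 48.

48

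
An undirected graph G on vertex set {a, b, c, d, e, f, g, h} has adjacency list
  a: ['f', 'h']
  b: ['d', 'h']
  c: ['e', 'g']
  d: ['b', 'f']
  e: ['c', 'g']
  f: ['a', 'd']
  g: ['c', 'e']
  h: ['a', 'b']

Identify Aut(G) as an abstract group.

G has two connected components, {a, b, d, f, h} and {c, e, g}; each is 2-regular, so G = C_5 ⊔ C_3. No automorphism exchanges components of different sizes, hence Aut(G) is the direct product D_3 × D_5, order 60.

D_3 × D_5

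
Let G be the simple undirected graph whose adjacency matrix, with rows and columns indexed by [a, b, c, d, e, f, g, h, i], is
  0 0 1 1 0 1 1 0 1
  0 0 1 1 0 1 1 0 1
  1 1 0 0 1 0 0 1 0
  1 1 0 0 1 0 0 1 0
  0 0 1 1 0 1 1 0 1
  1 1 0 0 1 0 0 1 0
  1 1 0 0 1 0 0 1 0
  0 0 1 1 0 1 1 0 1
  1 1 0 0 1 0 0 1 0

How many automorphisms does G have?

The vertices split by degree into {a, b, e, h} (degree 5) and {c, d, f, g, i} (degree 4); every edge runs between the two parts, so G is the complete bipartite graph K_{4,5}. Automorphisms preserve the bipartition setwise (since the parts differ in size) and act as S_5 × S_4 within it; |Aut| = 2880.

2880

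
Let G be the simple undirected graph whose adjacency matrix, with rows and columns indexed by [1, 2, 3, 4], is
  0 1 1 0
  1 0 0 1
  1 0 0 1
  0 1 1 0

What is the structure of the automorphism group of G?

G is 2-regular and bipartite on 2^2 = 4 vertices with girth 4; it is the hypercube graph Q_2. The symmetry group of the 2-cube is the hyperoctahedral group B_2 = Z_2 ≀ S_2, of order 2^2·2! = 8.

Z_2^2 ⋊ S_2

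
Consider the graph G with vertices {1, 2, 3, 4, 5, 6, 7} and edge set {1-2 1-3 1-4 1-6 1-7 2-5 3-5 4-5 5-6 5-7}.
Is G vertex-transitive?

No

Automorphisms preserve degree, but G has vertices of degree 2 and vertices of degree 5; no automorphism maps one to the other, so G is not vertex-transitive.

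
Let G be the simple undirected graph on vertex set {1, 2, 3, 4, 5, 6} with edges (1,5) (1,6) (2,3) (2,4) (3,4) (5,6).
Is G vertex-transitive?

Yes

G has two connected components, {1, 5, 6} and {2, 3, 4}; each is 2-regular, so G = C_3 ⊔ C_3. With two isomorphic components, Aut(G) = Aut(C_3) ≀ S_2 = (D_3 × D_3) ⋊ Z_2: permute each cycle by D_3, then optionally swap the two cycles. Order 2·(2·3)² = 72. This group acts transitively on the 6 vertices.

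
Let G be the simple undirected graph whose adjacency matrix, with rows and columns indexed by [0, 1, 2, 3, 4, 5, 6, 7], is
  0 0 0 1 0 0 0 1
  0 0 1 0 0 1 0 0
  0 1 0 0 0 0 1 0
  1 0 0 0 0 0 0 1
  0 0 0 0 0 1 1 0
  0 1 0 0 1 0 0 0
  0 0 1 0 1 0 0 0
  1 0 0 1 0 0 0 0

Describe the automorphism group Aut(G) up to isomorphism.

D_3 × D_5

G has two connected components, {1, 2, 4, 5, 6} and {0, 3, 7}; each is 2-regular, so G = C_5 ⊔ C_3. No automorphism exchanges components of different sizes, hence Aut(G) is the direct product D_3 × D_5, order 60.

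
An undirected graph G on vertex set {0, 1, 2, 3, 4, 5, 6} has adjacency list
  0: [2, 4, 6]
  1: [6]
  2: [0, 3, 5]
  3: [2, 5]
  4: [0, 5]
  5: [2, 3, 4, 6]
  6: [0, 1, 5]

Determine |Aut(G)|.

1

The degree sequence is [3, 1, 3, 2, 2, 4, 3]. Checking the degree-preserving permutations of the vertex set shows that none except the identity preserves every edge, so Aut(G) is trivial.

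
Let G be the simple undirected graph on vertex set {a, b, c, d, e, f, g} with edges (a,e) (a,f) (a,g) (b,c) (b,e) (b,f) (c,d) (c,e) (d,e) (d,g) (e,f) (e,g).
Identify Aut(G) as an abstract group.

D_6

Vertex e is the unique vertex of degree 6; the remaining 6 vertices each have degree 3 and induce a cycle, so G is the wheel on 7 vertices with hub e. Every automorphism fixes the hub and acts on the rim 6-cycle, so Aut(G) ≅ Aut(C_6) = D_6 of order 12.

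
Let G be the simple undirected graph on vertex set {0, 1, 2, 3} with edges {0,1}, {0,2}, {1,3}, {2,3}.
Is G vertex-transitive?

Every vertex has degree 2 and the graph is connected, so G is the 4-cycle C_4. C_4 has 4 rotations and 4 reflections, so Aut(C_4) ≅ D_4 of order 8. This group acts transitively on the 4 vertices.

Yes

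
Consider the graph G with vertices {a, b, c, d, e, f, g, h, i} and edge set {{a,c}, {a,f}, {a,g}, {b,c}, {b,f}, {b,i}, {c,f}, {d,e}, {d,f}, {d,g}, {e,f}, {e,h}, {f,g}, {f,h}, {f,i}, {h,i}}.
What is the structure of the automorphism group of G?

Vertex f is the unique vertex of degree 8; the remaining 8 vertices each have degree 3 and induce a cycle, so G is the wheel on 9 vertices with hub f. Every automorphism fixes the hub and acts on the rim 8-cycle, so Aut(G) ≅ Aut(C_8) = D_8 of order 16.

the dihedral group of order 16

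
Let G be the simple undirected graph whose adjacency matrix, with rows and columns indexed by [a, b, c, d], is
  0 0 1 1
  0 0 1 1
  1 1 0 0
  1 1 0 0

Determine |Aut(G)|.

8

G is 2-regular and bipartite on 2^2 = 4 vertices with girth 4; it is the hypercube graph Q_2. The symmetry group of the 2-cube is the hyperoctahedral group B_2 = Z_2 ≀ S_2, of order 2^2·2! = 8.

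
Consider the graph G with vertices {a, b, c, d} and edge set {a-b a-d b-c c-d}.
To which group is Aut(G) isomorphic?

G is 2-regular and bipartite with parts {b, d} and {a, c} (each part is independent and every cross-pair is an edge), so G = K_{2,2}. Aut(K_{2,2}) is the wreath product S_2 ≀ Z_2: permute within each part, then optionally swap the parts; |Aut| = 2·(2!)² = 8.

S_2 ≀ Z_2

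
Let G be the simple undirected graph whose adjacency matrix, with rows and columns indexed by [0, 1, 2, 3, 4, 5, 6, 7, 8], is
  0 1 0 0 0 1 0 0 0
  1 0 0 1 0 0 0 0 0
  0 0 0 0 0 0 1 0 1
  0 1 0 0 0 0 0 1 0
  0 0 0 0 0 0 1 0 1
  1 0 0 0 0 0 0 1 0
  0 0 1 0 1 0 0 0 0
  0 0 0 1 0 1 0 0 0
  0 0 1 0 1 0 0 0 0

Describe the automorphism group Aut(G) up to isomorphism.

G has two connected components, {0, 1, 3, 5, 7} and {2, 4, 6, 8}; each is 2-regular, so G = C_5 ⊔ C_4. No automorphism exchanges components of different sizes, hence Aut(G) is the direct product D_5 × D_4, order 80.

D_5 × D_4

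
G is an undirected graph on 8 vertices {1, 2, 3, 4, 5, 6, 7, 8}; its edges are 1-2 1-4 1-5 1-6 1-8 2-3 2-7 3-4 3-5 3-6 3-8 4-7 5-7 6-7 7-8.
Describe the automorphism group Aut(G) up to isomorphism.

S_5 × S_3

The vertices split by degree into {1, 3, 7} (degree 5) and {2, 4, 5, 6, 8} (degree 3); every edge runs between the two parts, so G is the complete bipartite graph K_{3,5}. The parts have unequal sizes, so no automorphism swaps them; each part is permuted independently, giving S_5 × S_3 of order 5!·3! = 720.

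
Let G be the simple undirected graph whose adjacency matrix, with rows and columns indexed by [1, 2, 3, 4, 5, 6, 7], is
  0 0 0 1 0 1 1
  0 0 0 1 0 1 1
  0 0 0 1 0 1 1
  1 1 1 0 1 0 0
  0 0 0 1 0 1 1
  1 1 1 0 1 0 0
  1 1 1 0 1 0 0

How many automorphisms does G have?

144

The vertices split by degree into {4, 6, 7} (degree 4) and {1, 2, 3, 5} (degree 3); every edge runs between the two parts, so G is the complete bipartite graph K_{3,4}. Automorphisms preserve the bipartition setwise (since the parts differ in size) and act as S_4 × S_3 within it; |Aut| = 144.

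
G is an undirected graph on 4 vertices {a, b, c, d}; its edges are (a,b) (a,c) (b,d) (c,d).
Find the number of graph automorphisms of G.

8

Every vertex has degree 2 and the graph is connected, so G is the 4-cycle C_4. C_4 has 4 rotations and 4 reflections, so Aut(C_4) ≅ D_4 of order 8.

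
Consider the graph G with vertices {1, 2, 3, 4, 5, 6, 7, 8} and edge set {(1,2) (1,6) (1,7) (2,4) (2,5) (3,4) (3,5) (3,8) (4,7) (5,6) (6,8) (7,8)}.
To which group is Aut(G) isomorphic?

the hyperoctahedral group B_3

G is 3-regular and bipartite on 2^3 = 8 vertices with girth 4; it is the hypercube graph Q_3. Aut(Q_3) consists of the signed permutations of the 3 coordinate axes: 3! permutations times 2^3 sign flips, so |Aut| = 2^3·3! = 48.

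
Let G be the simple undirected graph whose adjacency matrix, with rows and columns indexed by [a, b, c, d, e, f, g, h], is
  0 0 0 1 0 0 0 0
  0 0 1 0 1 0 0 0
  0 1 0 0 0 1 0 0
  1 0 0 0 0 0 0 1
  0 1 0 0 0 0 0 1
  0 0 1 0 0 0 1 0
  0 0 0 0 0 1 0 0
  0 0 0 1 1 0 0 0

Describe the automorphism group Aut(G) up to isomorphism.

the cyclic group of order 2

The degree sequence is [1, 2, 2, 2, 2, 2, 1, 2]; the two degree-1 vertices a and g are the ends of a path, so G = P_8. The only nontrivial automorphism of a path is the end-to-end reflection, so Aut(G) ≅ Z_2.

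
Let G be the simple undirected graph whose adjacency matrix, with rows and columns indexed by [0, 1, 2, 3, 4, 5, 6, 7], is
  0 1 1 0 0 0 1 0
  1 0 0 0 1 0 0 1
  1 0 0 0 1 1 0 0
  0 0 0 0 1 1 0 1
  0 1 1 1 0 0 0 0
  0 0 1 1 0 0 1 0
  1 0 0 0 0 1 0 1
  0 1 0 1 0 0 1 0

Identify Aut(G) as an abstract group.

G is 3-regular and bipartite on 2^3 = 8 vertices with girth 4; it is the hypercube graph Q_3. The symmetry group of the 3-cube is the hyperoctahedral group B_3 = Z_2 ≀ S_3, of order 2^3·3! = 48.

Z_2^3 ⋊ S_3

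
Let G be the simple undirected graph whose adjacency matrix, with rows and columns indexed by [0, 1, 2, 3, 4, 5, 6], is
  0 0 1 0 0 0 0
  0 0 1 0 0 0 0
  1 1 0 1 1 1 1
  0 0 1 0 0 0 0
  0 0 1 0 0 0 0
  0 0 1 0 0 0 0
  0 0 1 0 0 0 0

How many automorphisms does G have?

Vertex 2 has degree 6 and every other vertex has degree 1, so G is the star K_{1,6} with centre 2. The 6 leaves are pairwise interchangeable while the centre is fixed, giving Aut(G) = S_6.

720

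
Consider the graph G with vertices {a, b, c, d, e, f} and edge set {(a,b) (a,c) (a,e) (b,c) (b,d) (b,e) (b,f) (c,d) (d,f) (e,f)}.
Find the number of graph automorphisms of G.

10

Vertex b is the unique vertex of degree 5; the remaining 5 vertices each have degree 3 and induce a cycle, so G is the wheel on 6 vertices with hub b. Every automorphism fixes the hub and acts on the rim 5-cycle, so Aut(G) ≅ Aut(C_5) = D_5 of order 10.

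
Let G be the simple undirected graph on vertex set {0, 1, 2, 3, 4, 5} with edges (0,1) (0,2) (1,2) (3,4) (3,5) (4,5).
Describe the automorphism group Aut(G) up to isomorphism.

G has two connected components, {0, 1, 2} and {3, 4, 5}; each is 2-regular, so G = C_3 ⊔ C_3. With two isomorphic components, Aut(G) = Aut(C_3) ≀ S_2 = (D_3 × D_3) ⋊ Z_2: permute each cycle by D_3, then optionally swap the two cycles. Order 2·(2·3)² = 72.

D_3 ≀ Z_2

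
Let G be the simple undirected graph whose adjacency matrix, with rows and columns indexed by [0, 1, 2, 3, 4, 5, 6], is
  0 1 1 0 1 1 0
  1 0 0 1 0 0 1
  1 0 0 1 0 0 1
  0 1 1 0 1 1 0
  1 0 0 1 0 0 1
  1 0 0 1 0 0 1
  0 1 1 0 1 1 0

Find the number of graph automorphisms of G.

The vertices split by degree into {0, 3, 6} (degree 4) and {1, 2, 4, 5} (degree 3); every edge runs between the two parts, so G is the complete bipartite graph K_{3,4}. Automorphisms preserve the bipartition setwise (since the parts differ in size) and act as S_4 × S_3 within it; |Aut| = 144.

144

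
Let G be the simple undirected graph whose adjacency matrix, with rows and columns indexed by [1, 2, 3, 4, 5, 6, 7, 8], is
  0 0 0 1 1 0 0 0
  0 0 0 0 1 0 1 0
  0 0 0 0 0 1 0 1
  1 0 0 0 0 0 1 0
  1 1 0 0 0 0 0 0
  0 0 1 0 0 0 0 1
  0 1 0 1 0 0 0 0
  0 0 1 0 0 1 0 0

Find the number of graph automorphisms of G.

60

G has two connected components, {1, 2, 4, 5, 7} and {3, 6, 8}; each is 2-regular, so G = C_5 ⊔ C_3. The components are non-isomorphic (different sizes), so Aut(G) = Aut(C_5) × Aut(C_3) = D_5 × D_3 of order 10·6 = 60.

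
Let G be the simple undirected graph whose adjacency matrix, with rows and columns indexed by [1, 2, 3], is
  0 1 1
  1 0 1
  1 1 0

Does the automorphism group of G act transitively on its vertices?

All 3 vertices are pairwise adjacent: G = K_3. Every bijection on the vertex set is an automorphism of K_3; hence Aut(K_3) ≅ S_3, order 6. This group acts transitively on the 3 vertices.

Yes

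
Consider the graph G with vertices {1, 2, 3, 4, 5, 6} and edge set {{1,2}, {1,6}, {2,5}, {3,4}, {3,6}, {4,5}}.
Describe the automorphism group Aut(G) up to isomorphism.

Every vertex has degree 2 and the graph is connected, so G is the 6-cycle C_6. The automorphisms of the 6-cycle are exactly the symmetries of a regular 6-gon: the dihedral group D_6, |D_6| = 12.

D_6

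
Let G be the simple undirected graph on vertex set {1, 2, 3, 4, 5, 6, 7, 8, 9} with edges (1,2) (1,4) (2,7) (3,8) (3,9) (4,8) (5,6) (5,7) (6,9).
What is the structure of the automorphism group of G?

Every vertex has degree 2 and the graph is connected, so G is the 9-cycle C_9. C_9 has 9 rotations and 9 reflections, so Aut(C_9) ≅ D_9 of order 18.

the dihedral group of order 18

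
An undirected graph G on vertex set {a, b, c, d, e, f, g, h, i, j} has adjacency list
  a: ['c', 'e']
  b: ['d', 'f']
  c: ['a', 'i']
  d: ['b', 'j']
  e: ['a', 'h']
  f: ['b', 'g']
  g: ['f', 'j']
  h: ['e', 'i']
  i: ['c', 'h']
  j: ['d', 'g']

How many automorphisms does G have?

G has two connected components, {a, c, e, h, i} and {b, d, f, g, j}; each is 2-regular, so G = C_5 ⊔ C_5. With two isomorphic components, Aut(G) = Aut(C_5) ≀ S_2 = (D_5 × D_5) ⋊ Z_2: permute each cycle by D_5, then optionally swap the two cycles. Order 2·(2·5)² = 200.

200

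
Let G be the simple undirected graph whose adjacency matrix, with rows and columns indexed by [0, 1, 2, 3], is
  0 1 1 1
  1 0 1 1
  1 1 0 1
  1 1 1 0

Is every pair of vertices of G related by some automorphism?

Every vertex has degree 3, so G is the complete graph K_4. Every bijection on the vertex set is an automorphism of K_4; hence Aut(K_4) ≅ S_4, order 24. This group acts transitively on the 4 vertices.

Yes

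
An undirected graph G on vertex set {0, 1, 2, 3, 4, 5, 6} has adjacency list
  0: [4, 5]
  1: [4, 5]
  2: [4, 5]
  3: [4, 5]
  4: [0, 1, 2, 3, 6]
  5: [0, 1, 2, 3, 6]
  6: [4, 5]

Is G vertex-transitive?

Automorphisms preserve degree, but G has vertices of degree 2 and vertices of degree 5; no automorphism maps one to the other, so G is not vertex-transitive.

No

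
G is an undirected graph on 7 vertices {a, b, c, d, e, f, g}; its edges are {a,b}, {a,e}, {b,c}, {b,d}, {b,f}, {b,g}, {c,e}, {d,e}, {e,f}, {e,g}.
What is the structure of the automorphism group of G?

The vertices split by degree into {b, e} (degree 5) and {a, c, d, f, g} (degree 2); every edge runs between the two parts, so G is the complete bipartite graph K_{2,5}. The parts have unequal sizes, so no automorphism swaps them; each part is permuted independently, giving S_5 × S_2 of order 5!·2! = 240.

S_5 × S_2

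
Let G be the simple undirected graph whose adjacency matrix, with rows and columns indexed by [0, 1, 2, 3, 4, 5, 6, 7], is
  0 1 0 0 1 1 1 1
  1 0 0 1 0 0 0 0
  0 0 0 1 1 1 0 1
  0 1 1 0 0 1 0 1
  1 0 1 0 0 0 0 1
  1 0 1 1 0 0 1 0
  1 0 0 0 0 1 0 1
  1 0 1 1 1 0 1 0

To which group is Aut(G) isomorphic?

{e}

The degree sequence is [5, 2, 4, 4, 3, 4, 3, 5]. Checking the degree-preserving permutations of the vertex set shows that none except the identity preserves every edge, so Aut(G) is trivial.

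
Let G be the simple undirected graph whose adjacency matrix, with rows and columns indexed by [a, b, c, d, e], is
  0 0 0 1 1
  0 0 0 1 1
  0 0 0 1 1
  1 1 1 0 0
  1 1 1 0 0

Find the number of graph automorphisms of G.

The vertices split by degree into {d, e} (degree 3) and {a, b, c} (degree 2); every edge runs between the two parts, so G is the complete bipartite graph K_{2,3}. The parts have unequal sizes, so no automorphism swaps them; each part is permuted independently, giving S_3 × S_2 of order 3!·2! = 12.

12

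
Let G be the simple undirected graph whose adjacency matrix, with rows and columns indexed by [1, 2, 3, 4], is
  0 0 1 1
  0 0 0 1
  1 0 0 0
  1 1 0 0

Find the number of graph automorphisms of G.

The degree sequence is [2, 1, 1, 2]; the two degree-1 vertices 2 and 3 are the ends of a path, so G = P_4. A path has exactly one nontrivial symmetry — reversal — giving Aut(G) of order 2.

2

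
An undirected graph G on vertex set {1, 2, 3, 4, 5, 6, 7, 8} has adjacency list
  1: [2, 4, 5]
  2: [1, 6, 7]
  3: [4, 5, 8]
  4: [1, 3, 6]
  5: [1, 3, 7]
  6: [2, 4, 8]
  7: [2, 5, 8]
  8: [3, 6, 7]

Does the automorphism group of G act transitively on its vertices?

Yes

G is 3-regular and bipartite on 2^3 = 8 vertices with girth 4; it is the hypercube graph Q_3. The symmetry group of the 3-cube is the hyperoctahedral group B_3 = Z_2 ≀ S_3, of order 2^3·3! = 48. Under this action every vertex can be carried to every other, so G is vertex-transitive.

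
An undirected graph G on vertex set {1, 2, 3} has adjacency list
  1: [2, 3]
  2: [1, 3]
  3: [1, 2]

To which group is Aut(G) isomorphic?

Every vertex has degree 2, so G is the complete graph K_3. Every bijection on the vertex set is an automorphism of K_3; hence Aut(K_3) ≅ S_3, order 6.

the symmetric group on 3 letters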